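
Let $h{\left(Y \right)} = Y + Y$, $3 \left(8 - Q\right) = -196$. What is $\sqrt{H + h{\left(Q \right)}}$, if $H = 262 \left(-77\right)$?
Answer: $\frac{i \sqrt{180246}}{3} \approx 141.52 i$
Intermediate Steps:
$Q = \frac{220}{3}$ ($Q = 8 - - \frac{196}{3} = 8 + \frac{196}{3} = \frac{220}{3} \approx 73.333$)
$H = -20174$
$h{\left(Y \right)} = 2 Y$
$\sqrt{H + h{\left(Q \right)}} = \sqrt{-20174 + 2 \cdot \frac{220}{3}} = \sqrt{-20174 + \frac{440}{3}} = \sqrt{- \frac{60082}{3}} = \frac{i \sqrt{180246}}{3}$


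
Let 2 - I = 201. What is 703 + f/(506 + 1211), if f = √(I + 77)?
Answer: 703 + I*√122/1717 ≈ 703.0 + 0.0064329*I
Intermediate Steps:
I = -199 (I = 2 - 1*201 = 2 - 201 = -199)
f = I*√122 (f = √(-199 + 77) = √(-122) = I*√122 ≈ 11.045*I)
703 + f/(506 + 1211) = 703 + (I*√122)/(506 + 1211) = 703 + (I*√122)/1717 = 703 + I*√122/1717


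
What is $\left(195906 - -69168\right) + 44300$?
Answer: $309374$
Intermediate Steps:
$\left(195906 - -69168\right) + 44300 = \left(195906 + 69168\right) + 44300 = 265074 + 44300 = 309374$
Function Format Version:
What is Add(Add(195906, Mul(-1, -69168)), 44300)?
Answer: 309374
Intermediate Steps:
Add(Add(195906, Mul(-1, -69168)), 44300) = Add(Add(195906, 69168), 44300) = Add(265074, 44300) = 309374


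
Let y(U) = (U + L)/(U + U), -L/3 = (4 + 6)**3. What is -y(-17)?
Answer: -3017/34 ≈ -88.735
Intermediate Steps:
L = -3000 (L = -3*(4 + 6)**3 = -3*10**3 = -3*1000 = -3000)
y(U) = (-3000 + U)/(2*U) (y(U) = (U - 3000)/(U + U) = (-3000 + U)/((2*U)) = (-3000 + U)*(1/(2*U)) = (-3000 + U)/(2*U))
-y(-17) = -(-3000 - 17)/(2*(-17)) = -(-1)*(-3017)/(2*17) = -1*3017/34 = -3017/34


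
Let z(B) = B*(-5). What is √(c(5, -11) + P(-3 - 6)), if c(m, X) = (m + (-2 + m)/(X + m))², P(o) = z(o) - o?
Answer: 3*√33/2 ≈ 8.6169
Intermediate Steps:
z(B) = -5*B
P(o) = -6*o (P(o) = -5*o - o = -6*o)
c(m, X) = (m + (-2 + m)/(X + m))²
√(c(5, -11) + P(-3 - 6)) = √((-2 + 5 + 5² - 11*5)²/(-11 + 5)² - 6*(-3 - 6)) = √((-2 + 5 + 25 - 55)²/(-6)² - 6*(-9)) = √((1/36)*(-27)² + 54) = √((1/36)*729 + 54) = √(81/4 + 54) = √(297/4) = 3*√33/2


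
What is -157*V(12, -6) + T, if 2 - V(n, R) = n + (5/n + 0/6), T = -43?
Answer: 19109/12 ≈ 1592.4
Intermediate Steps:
V(n, R) = 2 - n - 5/n (V(n, R) = 2 - (n + (5/n + 0/6)) = 2 - (n + (5/n + 0*(⅙))) = 2 - (n + (5/n + 0)) = 2 - (n + 5/n) = 2 + (-n - 5/n) = 2 - n - 5/n)
-157*V(12, -6) + T = -157*(2 - 1*12 - 5/12) - 43 = -157*(2 - 12 - 5*1/12) - 43 = -157*(2 - 12 - 5/12) - 43 = -157*(-125/12) - 43 = 19625/12 - 43 = 19109/12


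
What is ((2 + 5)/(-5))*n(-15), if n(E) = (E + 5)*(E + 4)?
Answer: -154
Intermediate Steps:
n(E) = (4 + E)*(5 + E) (n(E) = (5 + E)*(4 + E) = (4 + E)*(5 + E))
((2 + 5)/(-5))*n(-15) = ((2 + 5)/(-5))*(20 + (-15)**2 + 9*(-15)) = (-1/5*7)*(20 + 225 - 135) = -7/5*110 = -154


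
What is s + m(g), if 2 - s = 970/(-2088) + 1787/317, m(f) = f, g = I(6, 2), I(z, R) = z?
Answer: 935701/330948 ≈ 2.8273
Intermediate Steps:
g = 6
s = -1049987/330948 (s = 2 - (970/(-2088) + 1787/317) = 2 - (970*(-1/2088) + 1787*(1/317)) = 2 - (-485/1044 + 1787/317) = 2 - 1*1711883/330948 = 2 - 1711883/330948 = -1049987/330948 ≈ -3.1727)
s + m(g) = -1049987/330948 + 6 = 935701/330948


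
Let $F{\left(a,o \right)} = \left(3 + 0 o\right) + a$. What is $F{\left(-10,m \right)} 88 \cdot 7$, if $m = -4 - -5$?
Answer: $-4312$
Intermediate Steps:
$m = 1$ ($m = -4 + 5 = 1$)
$F{\left(a,o \right)} = 3 + a$ ($F{\left(a,o \right)} = \left(3 + 0\right) + a = 3 + a$)
$F{\left(-10,m \right)} 88 \cdot 7 = \left(3 - 10\right) 88 \cdot 7 = \left(-7\right) 88 \cdot 7 = \left(-616\right) 7 = -4312$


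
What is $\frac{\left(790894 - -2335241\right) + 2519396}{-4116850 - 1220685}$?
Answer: $- \frac{5645531}{5337535} \approx -1.0577$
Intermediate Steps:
$\frac{\left(790894 - -2335241\right) + 2519396}{-4116850 - 1220685} = \frac{\left(790894 + 2335241\right) + 2519396}{-5337535} = \left(3126135 + 2519396\right) \left(- \frac{1}{5337535}\right) = 5645531 \left(- \frac{1}{5337535}\right) = - \frac{5645531}{5337535}$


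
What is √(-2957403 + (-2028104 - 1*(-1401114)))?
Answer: I*√3584393 ≈ 1893.3*I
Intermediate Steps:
√(-2957403 + (-2028104 - 1*(-1401114))) = √(-2957403 + (-2028104 + 1401114)) = √(-2957403 - 626990) = √(-3584393) = I*√3584393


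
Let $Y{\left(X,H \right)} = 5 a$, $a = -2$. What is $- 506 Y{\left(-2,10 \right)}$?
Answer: $5060$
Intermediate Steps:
$Y{\left(X,H \right)} = -10$ ($Y{\left(X,H \right)} = 5 \left(-2\right) = -10$)
$- 506 Y{\left(-2,10 \right)} = \left(-506\right) \left(-10\right) = 5060$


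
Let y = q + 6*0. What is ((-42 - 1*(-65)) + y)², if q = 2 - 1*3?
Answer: 484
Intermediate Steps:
q = -1 (q = 2 - 3 = -1)
y = -1 (y = -1 + 6*0 = -1 + 0 = -1)
((-42 - 1*(-65)) + y)² = ((-42 - 1*(-65)) - 1)² = ((-42 + 65) - 1)² = (23 - 1)² = 22² = 484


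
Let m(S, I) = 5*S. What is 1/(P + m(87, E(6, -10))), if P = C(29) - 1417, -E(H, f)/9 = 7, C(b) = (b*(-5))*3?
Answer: -1/1417 ≈ -0.00070572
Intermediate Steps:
C(b) = -15*b (C(b) = -5*b*3 = -15*b)
E(H, f) = -63 (E(H, f) = -9*7 = -63)
P = -1852 (P = -15*29 - 1417 = -435 - 1417 = -1852)
1/(P + m(87, E(6, -10))) = 1/(-1852 + 5*87) = 1/(-1852 + 435) = 1/(-1417) = -1/1417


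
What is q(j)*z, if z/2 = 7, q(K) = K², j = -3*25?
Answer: 78750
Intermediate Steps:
j = -75
z = 14 (z = 2*7 = 14)
q(j)*z = (-75)²*14 = 5625*14 = 78750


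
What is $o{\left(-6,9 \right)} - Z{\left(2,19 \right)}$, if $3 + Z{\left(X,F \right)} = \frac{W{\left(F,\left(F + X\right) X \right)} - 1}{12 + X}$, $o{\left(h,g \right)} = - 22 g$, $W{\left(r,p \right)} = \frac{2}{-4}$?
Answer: $- \frac{5457}{28} \approx -194.89$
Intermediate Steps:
$W{\left(r,p \right)} = - \frac{1}{2}$ ($W{\left(r,p \right)} = 2 \left(- \frac{1}{4}\right) = - \frac{1}{2}$)
$Z{\left(X,F \right)} = -3 - \frac{3}{2 \left(12 + X\right)}$ ($Z{\left(X,F \right)} = -3 + \frac{- \frac{1}{2} - 1}{12 + X} = -3 - \frac{3}{2 \left(12 + X\right)}$)
$o{\left(-6,9 \right)} - Z{\left(2,19 \right)} = \left(-22\right) 9 - \frac{3 \left(-25 - 4\right)}{2 \left(12 + 2\right)} = -198 - \frac{3 \left(-25 - 4\right)}{2 \cdot 14} = -198 - \frac{3}{2} \cdot \frac{1}{14} \left(-29\right) = -198 - - \frac{87}{28} = -198 + \frac{87}{28} = - \frac{5457}{28}$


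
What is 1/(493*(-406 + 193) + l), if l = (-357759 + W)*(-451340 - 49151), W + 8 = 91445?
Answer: 1/133291659093 ≈ 7.5023e-12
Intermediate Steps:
W = 91437 (W = -8 + 91445 = 91437)
l = 133291764102 (l = (-357759 + 91437)*(-451340 - 49151) = -266322*(-500491) = 133291764102)
1/(493*(-406 + 193) + l) = 1/(493*(-406 + 193) + 133291764102) = 1/(493*(-213) + 133291764102) = 1/(-105009 + 133291764102) = 1/133291659093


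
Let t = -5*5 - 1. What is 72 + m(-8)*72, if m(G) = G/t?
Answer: 1224/13 ≈ 94.154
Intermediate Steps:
t = -26 (t = -25 - 1 = -26)
m(G) = -G/26 (m(G) = G/(-26) = G*(-1/26) = -G/26)
72 + m(-8)*72 = 72 - 1/26*(-8)*72 = 72 + (4/13)*72 = 72 + 288/13 = 1224/13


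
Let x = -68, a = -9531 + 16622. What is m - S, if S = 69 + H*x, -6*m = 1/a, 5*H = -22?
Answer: -78327191/212730 ≈ -368.20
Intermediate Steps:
H = -22/5 (H = (⅕)*(-22) = -22/5 ≈ -4.4000)
a = 7091
m = -1/42546 (m = -⅙/7091 = -⅙*1/7091 = -1/42546 ≈ -2.3504e-5)
S = 1841/5 (S = 69 - 22/5*(-68) = 69 + 1496/5 = 1841/5 ≈ 368.20)
m - S = -1/42546 - 1*1841/5 = -1/42546 - 1841/5 = -78327191/212730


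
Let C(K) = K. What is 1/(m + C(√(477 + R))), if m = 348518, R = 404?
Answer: 348518/121464795443 - √881/121464795443 ≈ 2.8690e-6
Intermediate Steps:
1/(m + C(√(477 + R))) = 1/(348518 + √(477 + 404)) = 1/(348518 + √881)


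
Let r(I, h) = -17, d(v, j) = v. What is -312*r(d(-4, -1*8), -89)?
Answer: 5304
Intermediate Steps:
-312*r(d(-4, -1*8), -89) = -312*(-17) = 5304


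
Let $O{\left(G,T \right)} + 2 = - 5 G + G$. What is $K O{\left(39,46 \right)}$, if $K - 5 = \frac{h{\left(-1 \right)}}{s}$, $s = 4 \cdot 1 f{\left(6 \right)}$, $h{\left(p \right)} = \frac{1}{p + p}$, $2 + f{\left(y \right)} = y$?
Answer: $- \frac{12561}{16} \approx -785.06$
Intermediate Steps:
$f{\left(y \right)} = -2 + y$
$h{\left(p \right)} = \frac{1}{2 p}$
$s = 16$ ($s = 4 \cdot 1 \left(-2 + 6\right) = 4 \cdot 4 = 16$)
$O{\left(G,T \right)} = -2 - 4 G$ ($O{\left(G,T \right)} = -2 + \left(- 5 G + G\right) = -2 - 4 G$)
$K = \frac{159}{32}$ ($K = 5 + \frac{\frac{1}{2} \frac{1}{-1}}{16} = 5 + \frac{1}{2} \left(-1\right) \frac{1}{16} = 5 - \frac{1}{32} = \frac{159}{32} \approx 4.9688$)
$K O{\left(39,46 \right)} = \frac{159 \left(-2 - 156\right)}{32} = \frac{159}{32} \left(-158\right) = - \frac{12561}{16}$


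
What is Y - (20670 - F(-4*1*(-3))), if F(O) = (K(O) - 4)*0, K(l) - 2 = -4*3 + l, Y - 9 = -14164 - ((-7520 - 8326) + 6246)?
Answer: -25225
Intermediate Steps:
Y = -4555 (Y = 9 + (-14164 - ((-7520 - 8326) + 6246)) = 9 + (-14164 - (-15846 + 6246)) = 9 + (-14164 - 1*(-9600)) = 9 + (-14164 + 9600) = 9 - 4564 = -4555)
K(l) = -10 + l (K(l) = 2 + (-4*3 + l) = 2 + (-12 + l) = -10 + l)
F(O) = 0 (F(O) = ((-10 + O) - 4)*0 = (-14 + O)*0 = 0)
Y - (20670 - F(-4*1*(-3))) = -4555 - (20670 - 1*0) = -4555 - (20670 + 0) = -4555 - 1*20670 = -4555 - 20670 = -25225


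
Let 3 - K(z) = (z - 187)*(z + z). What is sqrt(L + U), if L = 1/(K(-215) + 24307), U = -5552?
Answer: I*sqrt(4900662129142)/29710 ≈ 74.512*I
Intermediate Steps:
K(z) = 3 - 2*z*(-187 + z) (K(z) = 3 - (z - 187)*(z + z) = 3 - (-187 + z)*2*z = 3 - 2*z*(-187 + z))
L = -1/148550 (L = 1/((3 - 2*(-215)**2 + 374*(-215)) + 24307) = 1/((3 - 2*46225 - 80410) + 24307) = 1/((3 - 92450 - 80410) + 24307) = 1/(-172857 + 24307) = 1/(-148550) = -1/148550 ≈ -6.7317e-6)
sqrt(L + U) = sqrt(-1/148550 - 5552) = sqrt(-824749601/148550) = I*sqrt(4900662129142)/29710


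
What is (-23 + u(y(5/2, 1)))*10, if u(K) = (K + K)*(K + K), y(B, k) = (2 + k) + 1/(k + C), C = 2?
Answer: 1930/9 ≈ 214.44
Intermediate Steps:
y(B, k) = 2 + k + 1/(2 + k) (y(B, k) = (2 + k) + 1/(k + 2) = (2 + k) + 1/(2 + k) = 2 + k + 1/(2 + k))
u(K) = 4*K**2 (u(K) = (2*K)*(2*K) = 4*K**2)
(-23 + u(y(5/2, 1)))*10 = (-23 + 4*((5 + 1**2 + 4*1)/(2 + 1))**2)*10 = (-23 + 4*((5 + 1 + 4)/3)**2)*10 = (-23 + 4*((1/3)*10)**2)*10 = (-23 + 4*(10/3)**2)*10 = (-23 + 4*(100/9))*10 = (-23 + 400/9)*10 = (193/9)*10 = 1930/9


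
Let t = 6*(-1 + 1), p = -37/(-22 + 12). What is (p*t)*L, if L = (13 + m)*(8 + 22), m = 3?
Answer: 0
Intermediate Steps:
p = 37/10 (p = -37/(-10) = -37*(-⅒) = 37/10 ≈ 3.7000)
t = 0 (t = 6*0 = 0)
L = 480 (L = (13 + 3)*(8 + 22) = 16*30 = 480)
(p*t)*L = ((37/10)*0)*480 = 0*480 = 0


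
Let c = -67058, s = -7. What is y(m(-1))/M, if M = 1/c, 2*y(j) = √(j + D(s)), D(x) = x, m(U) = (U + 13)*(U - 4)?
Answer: -33529*I*√67 ≈ -2.7445e+5*I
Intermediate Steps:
m(U) = (-4 + U)*(13 + U) (m(U) = (13 + U)*(-4 + U) = (-4 + U)*(13 + U))
y(j) = √(-7 + j)/2 (y(j) = √(j - 7)/2 = √(-7 + j)/2)
M = -1/67058 (M = 1/(-67058) = -1/67058 ≈ -1.4912e-5)
y(m(-1))/M = (√(-7 + (-52 + (-1)² + 9*(-1)))/2)/(-1/67058) = (√(-7 + (-52 + 1 - 9))/2)*(-67058) = (√(-7 - 60)/2)*(-67058) = (√(-67)/2)*(-67058) = ((I*√67)/2)*(-67058) = (I*√67/2)*(-67058) = -33529*I*√67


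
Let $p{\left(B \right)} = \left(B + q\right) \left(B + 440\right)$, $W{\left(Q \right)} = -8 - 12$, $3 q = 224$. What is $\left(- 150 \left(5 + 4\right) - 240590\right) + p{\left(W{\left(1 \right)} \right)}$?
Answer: $-218980$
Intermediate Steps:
$q = \frac{224}{3}$ ($q = \frac{1}{3} \cdot 224 = \frac{224}{3} \approx 74.667$)
$W{\left(Q \right)} = -20$ ($W{\left(Q \right)} = -8 - 12 = -20$)
$p{\left(B \right)} = \left(440 + B\right) \left(\frac{224}{3} + B\right)$ ($p{\left(B \right)} = \left(B + \frac{224}{3}\right) \left(B + 440\right) = \left(\frac{224}{3} + B\right) \left(440 + B\right) = \left(440 + B\right) \left(\frac{224}{3} + B\right)$)
$\left(- 150 \left(5 + 4\right) - 240590\right) + p{\left(W{\left(1 \right)} \right)} = \left(- 150 \left(5 + 4\right) - 240590\right) + \left(\frac{98560}{3} + \left(-20\right)^{2} + \frac{1544}{3} \left(-20\right)\right) = \left(\left(-150\right) 9 - 240590\right) + \left(\frac{98560}{3} + 400 - \frac{30880}{3}\right) = \left(-1350 - 240590\right) + 22960 = -241940 + 22960 = -218980$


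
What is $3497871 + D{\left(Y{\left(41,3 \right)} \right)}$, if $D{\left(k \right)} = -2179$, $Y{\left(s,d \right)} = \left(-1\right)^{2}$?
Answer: $3495692$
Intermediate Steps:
$Y{\left(s,d \right)} = 1$
$3497871 + D{\left(Y{\left(41,3 \right)} \right)} = 3497871 - 2179 = 3495692$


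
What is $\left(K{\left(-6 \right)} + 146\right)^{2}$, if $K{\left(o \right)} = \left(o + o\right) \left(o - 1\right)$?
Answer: $52900$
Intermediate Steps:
$K{\left(o \right)} = 2 o \left(-1 + o\right)$
$\left(K{\left(-6 \right)} + 146\right)^{2} = \left(2 \left(-6\right) \left(-1 - 6\right) + 146\right)^{2} = \left(2 \left(-6\right) \left(-7\right) + 146\right)^{2} = \left(84 + 146\right)^{2} = 230^{2} = 52900$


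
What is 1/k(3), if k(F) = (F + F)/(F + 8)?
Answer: 11/6 ≈ 1.8333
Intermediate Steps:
k(F) = 2*F/(8 + F) (k(F) = (2*F)/(8 + F) = 2*F/(8 + F))
1/k(3) = 1/(2*3/(8 + 3)) = 1/(2*3/11) = 1/(2*3*(1/11)) = 1/(6/11) = 11/6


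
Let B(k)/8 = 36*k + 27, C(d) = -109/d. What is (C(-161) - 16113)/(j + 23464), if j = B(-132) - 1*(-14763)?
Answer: -2594084/68747 ≈ -37.734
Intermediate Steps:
B(k) = 216 + 288*k (B(k) = 8*(36*k + 27) = 8*(27 + 36*k) = 216 + 288*k)
j = -23037 (j = (216 + 288*(-132)) - 1*(-14763) = (216 - 38016) + 14763 = -37800 + 14763 = -23037)
(C(-161) - 16113)/(j + 23464) = (-109/(-161) - 16113)/(-23037 + 23464) = (-109*(-1/161) - 16113)/427 = (109/161 - 16113)*(1/427) = -2594084/161*1/427 = -2594084/68747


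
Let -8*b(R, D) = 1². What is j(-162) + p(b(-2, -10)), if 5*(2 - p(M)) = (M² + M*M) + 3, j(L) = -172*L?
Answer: 4458463/160 ≈ 27865.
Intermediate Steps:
b(R, D) = -⅛ (b(R, D) = -⅛*1² = -⅛*1 = -⅛)
p(M) = 7/5 - 2*M²/5 (p(M) = 2 - ((M² + M*M) + 3)/5 = 2 - ((M² + M²) + 3)/5 = 2 - (2*M² + 3)/5 = 2 - (3 + 2*M²)/5 = 2 + (-⅗ - 2*M²/5) = 7/5 - 2*M²/5)
j(-162) + p(b(-2, -10)) = -172*(-162) + (7/5 - 2*(-⅛)²/5) = 27864 + (7/5 - ⅖*1/64) = 27864 + (7/5 - 1/160) = 27864 + 223/160 = 4458463/160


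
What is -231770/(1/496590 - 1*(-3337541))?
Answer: -10463151300/150671771381 ≈ -0.069443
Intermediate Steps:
-231770/(1/496590 - 1*(-3337541)) = -231770/(1/496590 + 3337541) = -231770/1657389485191/496590 = -231770*496590/1657389485191 = -10463151300/150671771381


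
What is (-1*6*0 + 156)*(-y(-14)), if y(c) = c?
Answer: 2184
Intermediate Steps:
(-1*6*0 + 156)*(-y(-14)) = (-1*6*0 + 156)*(-1*(-14)) = (-6*0 + 156)*14 = (0 + 156)*14 = 156*14 = 2184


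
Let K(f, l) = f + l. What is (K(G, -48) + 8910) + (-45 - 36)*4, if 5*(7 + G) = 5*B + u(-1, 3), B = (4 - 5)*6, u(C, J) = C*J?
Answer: 42622/5 ≈ 8524.4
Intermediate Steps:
B = -6 (B = -1*6 = -6)
G = -68/5 (G = -7 + (5*(-6) - 1*3)/5 = -7 + (-30 - 3)/5 = -7 + (⅕)*(-33) = -7 - 33/5 = -68/5 ≈ -13.600)
(K(G, -48) + 8910) + (-45 - 36)*4 = ((-68/5 - 48) + 8910) + (-45 - 36)*4 = (-308/5 + 8910) - 81*4 = 44242/5 - 324 = 42622/5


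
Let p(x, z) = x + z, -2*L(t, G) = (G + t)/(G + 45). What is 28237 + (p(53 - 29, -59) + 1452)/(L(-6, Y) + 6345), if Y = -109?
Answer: 1763838157/62465 ≈ 28237.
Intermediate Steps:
L(t, G) = -(G + t)/(2*(45 + G)) (L(t, G) = -(G + t)/(2*(G + 45)) = -(G + t)/(2*(45 + G)))
28237 + (p(53 - 29, -59) + 1452)/(L(-6, Y) + 6345) = 28237 + (((53 - 29) - 59) + 1452)/((-1*(-109) - 1*(-6))/(2*(45 - 109)) + 6345) = 28237 + ((24 - 59) + 1452)/((½)*(109 + 6)/(-64) + 6345) = 28237 + (-35 + 1452)/((½)*(-1/64)*115 + 6345) = 28237 + 1417/(-115/128 + 6345) = 28237 + 1417/(812045/128) = 28237 + 1417*(128/812045) = 28237 + 13952/62465 = 1763838157/62465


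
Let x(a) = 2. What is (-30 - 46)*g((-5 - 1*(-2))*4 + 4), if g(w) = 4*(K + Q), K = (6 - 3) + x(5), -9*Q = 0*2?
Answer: -1520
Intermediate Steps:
Q = 0 (Q = -0*2 = -⅑*0 = 0)
K = 5 (K = (6 - 3) + 2 = 3 + 2 = 5)
g(w) = 20 (g(w) = 4*(5 + 0) = 4*5 = 20)
(-30 - 46)*g((-5 - 1*(-2))*4 + 4) = (-30 - 46)*20 = -76*20 = -1520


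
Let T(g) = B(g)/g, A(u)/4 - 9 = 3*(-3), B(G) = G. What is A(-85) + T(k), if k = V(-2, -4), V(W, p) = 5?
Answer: 1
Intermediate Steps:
A(u) = 0 (A(u) = 36 + 4*(3*(-3)) = 36 + 4*(-9) = 36 - 36 = 0)
k = 5
T(g) = 1 (T(g) = g/g = 1)
A(-85) + T(k) = 0 + 1 = 1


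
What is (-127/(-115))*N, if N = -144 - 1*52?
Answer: -24892/115 ≈ -216.45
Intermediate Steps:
N = -196 (N = -144 - 52 = -196)
(-127/(-115))*N = -127/(-115)*(-196) = -127*(-1/115)*(-196) = (127/115)*(-196) = -24892/115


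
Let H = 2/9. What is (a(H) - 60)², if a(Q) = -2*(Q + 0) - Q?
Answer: 33124/9 ≈ 3680.4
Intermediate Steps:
H = 2/9 (H = 2*(⅑) = 2/9 ≈ 0.22222)
a(Q) = -3*Q (a(Q) = -2*Q - Q = -3*Q)
(a(H) - 60)² = (-3*2/9 - 60)² = (-⅔ - 60)² = (-182/3)² = 33124/9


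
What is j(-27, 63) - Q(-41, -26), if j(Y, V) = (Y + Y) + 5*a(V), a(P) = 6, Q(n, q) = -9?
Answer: -15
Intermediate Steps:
j(Y, V) = 30 + 2*Y (j(Y, V) = (Y + Y) + 5*6 = 2*Y + 30 = 30 + 2*Y)
j(-27, 63) - Q(-41, -26) = (30 + 2*(-27)) - 1*(-9) = (30 - 54) + 9 = -24 + 9 = -15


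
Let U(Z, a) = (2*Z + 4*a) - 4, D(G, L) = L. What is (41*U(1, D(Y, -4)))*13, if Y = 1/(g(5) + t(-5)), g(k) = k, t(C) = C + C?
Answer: -9594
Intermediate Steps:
t(C) = 2*C
Y = -1/5 (Y = 1/(5 + 2*(-5)) = 1/(5 - 10) = 1/(-5) = -1/5 ≈ -0.20000)
U(Z, a) = -4 + 2*Z + 4*a
(41*U(1, D(Y, -4)))*13 = (41*(-4 + 2*1 + 4*(-4)))*13 = (41*(-4 + 2 - 16))*13 = (41*(-18))*13 = -738*13 = -9594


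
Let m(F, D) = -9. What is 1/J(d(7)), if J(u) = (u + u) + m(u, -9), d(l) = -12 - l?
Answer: -1/47 ≈ -0.021277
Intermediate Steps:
J(u) = -9 + 2*u (J(u) = (u + u) - 9 = 2*u - 9 = -9 + 2*u)
1/J(d(7)) = 1/(-9 + 2*(-12 - 1*7)) = 1/(-9 + 2*(-12 - 7)) = 1/(-9 + 2*(-19)) = 1/(-9 - 38) = 1/(-47) = -1/47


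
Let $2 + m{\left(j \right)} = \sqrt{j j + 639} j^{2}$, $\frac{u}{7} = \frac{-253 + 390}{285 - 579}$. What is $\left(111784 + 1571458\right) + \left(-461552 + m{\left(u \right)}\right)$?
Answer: $1221688 + \frac{18769 \sqrt{1145965}}{74088} \approx 1.222 \cdot 10^{6}$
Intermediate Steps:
$u = - \frac{137}{42}$ ($u = 7 \frac{-253 + 390}{285 - 579} = 7 \frac{137}{-294} = 7 \cdot 137 \left(- \frac{1}{294}\right) = 7 \left(- \frac{137}{294}\right) = - \frac{137}{42} \approx -3.2619$)
$m{\left(j \right)} = -2 + j^{2} \sqrt{639 + j^{2}}$ ($m{\left(j \right)} = -2 + \sqrt{j j + 639} j^{2} = -2 + \sqrt{j^{2} + 639} j^{2} = -2 + \sqrt{639 + j^{2}} j^{2} = -2 + j^{2} \sqrt{639 + j^{2}}$)
$\left(111784 + 1571458\right) + \left(-461552 + m{\left(u \right)}\right) = \left(111784 + 1571458\right) - \left(461554 - \left(- \frac{137}{42}\right)^{2} \sqrt{639 + \left(- \frac{137}{42}\right)^{2}}\right) = 1683242 - \left(461554 - \frac{18769 \sqrt{639 + \frac{18769}{1764}}}{1764}\right) = 1683242 - \left(461554 - \frac{18769 \sqrt{1145965}}{74088}\right) = 1221688 + \frac{18769 \sqrt{1145965}}{74088}$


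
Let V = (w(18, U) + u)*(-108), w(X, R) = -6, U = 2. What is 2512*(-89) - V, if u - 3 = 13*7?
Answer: -214064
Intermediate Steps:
u = 94 (u = 3 + 13*7 = 3 + 91 = 94)
V = -9504 (V = (-6 + 94)*(-108) = 88*(-108) = -9504)
2512*(-89) - V = 2512*(-89) - 1*(-9504) = -223568 + 9504 = -214064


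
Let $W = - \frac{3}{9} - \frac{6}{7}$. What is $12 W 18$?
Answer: $- \frac{1800}{7} \approx -257.14$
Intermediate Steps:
$W = - \frac{25}{21}$ ($W = \left(-3\right) \frac{1}{9} - \frac{6}{7} = - \frac{1}{3} - \frac{6}{7} = - \frac{25}{21} \approx -1.1905$)
$12 W 18 = 12 \left(- \frac{25}{21}\right) 18 = \left(- \frac{100}{7}\right) 18 = - \frac{1800}{7}$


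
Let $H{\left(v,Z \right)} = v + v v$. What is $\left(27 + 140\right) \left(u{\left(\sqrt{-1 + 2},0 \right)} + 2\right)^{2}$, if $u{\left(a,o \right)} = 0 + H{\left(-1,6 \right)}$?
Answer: $668$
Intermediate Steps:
$H{\left(v,Z \right)} = v + v^{2}$
$u{\left(a,o \right)} = 0$ ($u{\left(a,o \right)} = 0 - \left(1 - 1\right) = 0 - 0 = 0 + 0 = 0$)
$\left(27 + 140\right) \left(u{\left(\sqrt{-1 + 2},0 \right)} + 2\right)^{2} = \left(27 + 140\right) \left(0 + 2\right)^{2} = 167 \cdot 2^{2} = 167 \cdot 4 = 668$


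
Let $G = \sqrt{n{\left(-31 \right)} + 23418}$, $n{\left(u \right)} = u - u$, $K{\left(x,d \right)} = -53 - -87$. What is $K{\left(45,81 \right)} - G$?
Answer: $34 - 3 \sqrt{2602} \approx -119.03$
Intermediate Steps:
$K{\left(x,d \right)} = 34$ ($K{\left(x,d \right)} = -53 + 87 = 34$)
$n{\left(u \right)} = 0$
$G = 3 \sqrt{2602}$ ($G = \sqrt{0 + 23418} = \sqrt{23418} = 3 \sqrt{2602} \approx 153.03$)
$K{\left(45,81 \right)} - G = 34 - 3 \sqrt{2602}$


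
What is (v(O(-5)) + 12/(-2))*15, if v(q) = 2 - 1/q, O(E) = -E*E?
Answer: -297/5 ≈ -59.400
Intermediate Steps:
O(E) = -E²
(v(O(-5)) + 12/(-2))*15 = ((2 - 1/((-1*(-5)²))) + 12/(-2))*15 = ((2 - 1/((-1*25))) + 12*(-½))*15 = ((2 - 1/(-25)) - 6)*15 = ((2 - 1*(-1/25)) - 6)*15 = ((2 + 1/25) - 6)*15 = (51/25 - 6)*15 = -99/25*15 = -297/5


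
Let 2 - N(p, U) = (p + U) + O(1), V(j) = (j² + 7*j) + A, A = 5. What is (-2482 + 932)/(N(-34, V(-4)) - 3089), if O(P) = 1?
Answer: 1550/3047 ≈ 0.50870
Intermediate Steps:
V(j) = 5 + j² + 7*j (V(j) = (j² + 7*j) + 5 = 5 + j² + 7*j)
N(p, U) = 1 - U - p (N(p, U) = 2 - ((p + U) + 1) = 2 - ((U + p) + 1) = 2 - (1 + U + p) = 2 + (-1 - U - p) = 1 - U - p)
(-2482 + 932)/(N(-34, V(-4)) - 3089) = (-2482 + 932)/((1 - (5 + (-4)² + 7*(-4)) - 1*(-34)) - 3089) = -1550/((1 - (5 + 16 - 28) + 34) - 3089) = -1550/((1 - 1*(-7) + 34) - 3089) = -1550/((1 + 7 + 34) - 3089) = -1550/(42 - 3089) = -1550/(-3047) = -1550*(-1/3047) = 1550/3047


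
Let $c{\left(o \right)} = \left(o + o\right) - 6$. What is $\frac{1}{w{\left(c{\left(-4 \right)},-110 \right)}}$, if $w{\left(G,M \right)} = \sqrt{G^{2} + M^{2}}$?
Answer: $\frac{\sqrt{3074}}{6148} \approx 0.0090182$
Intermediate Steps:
$c{\left(o \right)} = -6 + 2 o$ ($c{\left(o \right)} = 2 o - 6 = -6 + 2 o$)
$\frac{1}{w{\left(c{\left(-4 \right)},-110 \right)}} = \frac{1}{\sqrt{\left(-6 + 2 \left(-4\right)\right)^{2} + \left(-110\right)^{2}}} = \frac{1}{\sqrt{\left(-6 - 8\right)^{2} + 12100}} = \frac{1}{\sqrt{\left(-14\right)^{2} + 12100}} = \frac{1}{\sqrt{196 + 12100}} = \frac{1}{\sqrt{12296}} = \frac{1}{2 \sqrt{3074}} = \frac{\sqrt{3074}}{6148}$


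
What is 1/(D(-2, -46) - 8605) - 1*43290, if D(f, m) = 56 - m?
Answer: -368094871/8503 ≈ -43290.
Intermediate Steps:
1/(D(-2, -46) - 8605) - 1*43290 = 1/((56 - 1*(-46)) - 8605) - 1*43290 = 1/((56 + 46) - 8605) - 43290 = 1/(102 - 8605) - 43290 = 1/(-8503) - 43290 = -1/8503 - 43290 = -368094871/8503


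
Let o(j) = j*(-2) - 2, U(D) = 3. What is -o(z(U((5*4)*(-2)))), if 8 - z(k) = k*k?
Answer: 0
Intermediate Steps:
z(k) = 8 - k² (z(k) = 8 - k*k = 8 - k²)
o(j) = -2 - 2*j (o(j) = -2*j - 2 = -2 - 2*j)
-o(z(U((5*4)*(-2)))) = -(-2 - 2*(8 - 1*3²)) = -(-2 - 2*(8 - 1*9)) = -(-2 - 2*(8 - 9)) = -(-2 - 2*(-1)) = -(-2 + 2) = -1*0 = 0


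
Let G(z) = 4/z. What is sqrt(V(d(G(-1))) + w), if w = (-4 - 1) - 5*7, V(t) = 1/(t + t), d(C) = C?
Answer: I*sqrt(642)/4 ≈ 6.3344*I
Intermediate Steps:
V(t) = 1/(2*t)
w = -40 (w = -5 - 35 = -40)
sqrt(V(d(G(-1))) + w) = sqrt(1/(2*((4/(-1)))) - 40) = sqrt(1/(2*((4*(-1)))) - 40) = sqrt((1/2)/(-4) - 40) = sqrt((1/2)*(-1/4) - 40) = sqrt(-1/8 - 40) = sqrt(-321/8) = I*sqrt(642)/4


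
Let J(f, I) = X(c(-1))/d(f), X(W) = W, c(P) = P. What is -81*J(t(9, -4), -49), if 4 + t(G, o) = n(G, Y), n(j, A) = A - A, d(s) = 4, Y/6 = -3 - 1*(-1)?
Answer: 81/4 ≈ 20.250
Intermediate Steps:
Y = -12 (Y = 6*(-3 - 1*(-1)) = 6*(-3 + 1) = 6*(-2) = -12)
n(j, A) = 0
t(G, o) = -4 (t(G, o) = -4 + 0 = -4)
J(f, I) = -¼ (J(f, I) = -1/4 = -1*¼ = -¼)
-81*J(t(9, -4), -49) = -81*(-¼) = 81/4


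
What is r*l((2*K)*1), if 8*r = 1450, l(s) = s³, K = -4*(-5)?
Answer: 11600000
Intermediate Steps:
K = 20
r = 725/4 (r = (⅛)*1450 = 725/4 ≈ 181.25)
r*l((2*K)*1) = 725*((2*20)*1)³/4 = 725*(40*1)³/4 = (725/4)*40³ = (725/4)*64000 = 11600000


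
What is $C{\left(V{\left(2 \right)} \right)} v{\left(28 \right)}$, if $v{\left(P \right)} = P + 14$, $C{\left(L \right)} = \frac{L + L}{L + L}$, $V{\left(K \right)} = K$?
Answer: $42$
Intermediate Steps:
$C{\left(L \right)} = 1$ ($C{\left(L \right)} = \frac{2 L}{2 L} = 2 L \frac{1}{2 L} = 1$)
$v{\left(P \right)} = 14 + P$
$C{\left(V{\left(2 \right)} \right)} v{\left(28 \right)} = 1 \left(14 + 28\right) = 1 \cdot 42 = 42$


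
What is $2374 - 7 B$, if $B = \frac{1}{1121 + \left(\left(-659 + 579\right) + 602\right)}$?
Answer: $\frac{3900475}{1643} \approx 2374.0$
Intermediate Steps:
$B = \frac{1}{1643}$ ($B = \frac{1}{1121 + \left(-80 + 602\right)} = \frac{1}{1121 + 522} = \frac{1}{1643} \approx 0.00060864$)
$2374 - 7 B = 2374 - 7 \cdot \frac{1}{1643} = 2374 - \frac{7}{1643} = \frac{3900475}{1643}$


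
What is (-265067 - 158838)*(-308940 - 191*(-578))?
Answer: 84162946510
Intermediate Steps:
(-265067 - 158838)*(-308940 - 191*(-578)) = -423905*(-308940 + 110398) = -423905*(-198542) = 84162946510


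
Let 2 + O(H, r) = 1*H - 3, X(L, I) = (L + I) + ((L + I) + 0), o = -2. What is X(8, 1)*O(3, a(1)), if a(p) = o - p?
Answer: -36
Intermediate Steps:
a(p) = -2 - p
X(L, I) = 2*I + 2*L (X(L, I) = (I + L) + ((I + L) + 0) = (I + L) + (I + L) = 2*I + 2*L)
O(H, r) = -5 + H (O(H, r) = -2 + (1*H - 3) = -2 + (H - 3) = -2 + (-3 + H) = -5 + H)
X(8, 1)*O(3, a(1)) = (2*1 + 2*8)*(-5 + 3) = (2 + 16)*(-2) = 18*(-2) = -36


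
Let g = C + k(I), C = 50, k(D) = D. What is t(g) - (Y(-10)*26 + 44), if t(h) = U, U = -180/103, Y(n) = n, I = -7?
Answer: 22068/103 ≈ 214.25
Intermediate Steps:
U = -180/103 (U = -180*1/103 = -180/103 ≈ -1.7476)
g = 43 (g = 50 - 7 = 43)
t(h) = -180/103
t(g) - (Y(-10)*26 + 44) = -180/103 - (-10*26 + 44) = -180/103 - (-260 + 44) = -180/103 - 1*(-216) = -180/103 + 216 = 22068/103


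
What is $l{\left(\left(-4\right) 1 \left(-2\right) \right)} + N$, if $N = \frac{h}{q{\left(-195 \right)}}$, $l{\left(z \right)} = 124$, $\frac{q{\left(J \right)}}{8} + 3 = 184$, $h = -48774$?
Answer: $\frac{65389}{724} \approx 90.316$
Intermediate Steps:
$q{\left(J \right)} = 1448$ ($q{\left(J \right)} = -24 + 8 \cdot 184 = -24 + 1472 = 1448$)
$N = - \frac{24387}{724}$ ($N = - \frac{48774}{1448} = \left(-48774\right) \frac{1}{1448} = - \frac{24387}{724} \approx -33.684$)
$l{\left(\left(-4\right) 1 \left(-2\right) \right)} + N = 124 - \frac{24387}{724} = \frac{65389}{724}$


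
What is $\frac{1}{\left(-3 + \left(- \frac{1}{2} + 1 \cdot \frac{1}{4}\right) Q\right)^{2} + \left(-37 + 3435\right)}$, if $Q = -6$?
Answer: $\frac{4}{13601} \approx 0.0002941$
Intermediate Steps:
$\frac{1}{\left(-3 + \left(- \frac{1}{2} + 1 \cdot \frac{1}{4}\right) Q\right)^{2} + \left(-37 + 3435\right)} = \frac{1}{\left(-3 + \left(- \frac{1}{2} + 1 \cdot \frac{1}{4}\right) \left(-6\right)\right)^{2} + \left(-37 + 3435\right)} = \frac{1}{\left(-3 + \left(\left(-1\right) \frac{1}{2} + 1 \cdot \frac{1}{4}\right) \left(-6\right)\right)^{2} + 3398} = \frac{1}{\left(-3 + \left(- \frac{1}{2} + \frac{1}{4}\right) \left(-6\right)\right)^{2} + 3398} = \frac{1}{\left(-3 - - \frac{3}{2}\right)^{2} + 3398} = \frac{1}{\left(-3 + \frac{3}{2}\right)^{2} + 3398} = \frac{1}{\left(- \frac{3}{2}\right)^{2} + 3398} = \frac{1}{\frac{9}{4} + 3398} = \frac{1}{\frac{13601}{4}} = \frac{4}{13601}$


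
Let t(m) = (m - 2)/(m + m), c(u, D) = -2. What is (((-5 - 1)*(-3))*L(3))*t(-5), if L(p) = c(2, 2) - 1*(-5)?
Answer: 189/5 ≈ 37.800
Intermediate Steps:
t(m) = (-2 + m)/(2*m) (t(m) = (-2 + m)/((2*m)) = (-2 + m)*(1/(2*m)) = (-2 + m)/(2*m))
L(p) = 3 (L(p) = -2 - 1*(-5) = -2 + 5 = 3)
(((-5 - 1)*(-3))*L(3))*t(-5) = (((-5 - 1)*(-3))*3)*((1/2)*(-2 - 5)/(-5)) = (-6*(-3)*3)*((1/2)*(-1/5)*(-7)) = (18*3)*(7/10) = 54*(7/10) = 189/5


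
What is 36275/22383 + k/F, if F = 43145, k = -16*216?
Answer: 1487729227/965714535 ≈ 1.5405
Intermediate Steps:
k = -3456
36275/22383 + k/F = 36275/22383 - 3456/43145 = 1487729227/965714535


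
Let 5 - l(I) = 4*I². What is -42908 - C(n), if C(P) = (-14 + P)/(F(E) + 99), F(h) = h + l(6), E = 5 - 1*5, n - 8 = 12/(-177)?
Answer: -50631619/1180 ≈ -42908.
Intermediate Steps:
l(I) = 5 - 4*I²
n = 468/59 (n = 8 + 12/(-177) = 8 + 12*(-1/177) = 8 - 4/59 = 468/59 ≈ 7.9322)
E = 0 (E = 5 - 5 = 0)
F(h) = -139 + h (F(h) = h + (5 - 4*6²) = h + (5 - 4*36) = h + (5 - 144) = h - 139 = -139 + h)
C(P) = 7/20 - P/40 (C(P) = (-14 + P)/((-139 + 0) + 99) = (-14 + P)/(-139 + 99) = (-14 + P)/(-40) = (-14 + P)*(-1/40) = 7/20 - P/40)
-42908 - C(n) = -42908 - (7/20 - 1/40*468/59) = -42908 - (7/20 - 117/590) = -42908 - 1*179/1180 = -42908 - 179/1180 = -50631619/1180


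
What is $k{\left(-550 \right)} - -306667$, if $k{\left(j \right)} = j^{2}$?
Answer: $609167$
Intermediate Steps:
$k{\left(-550 \right)} - -306667 = \left(-550\right)^{2} - -306667 = 302500 + 306667 = 609167$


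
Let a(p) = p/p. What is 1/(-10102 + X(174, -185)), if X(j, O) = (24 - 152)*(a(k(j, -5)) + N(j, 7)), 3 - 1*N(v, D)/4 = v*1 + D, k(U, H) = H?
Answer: 1/80906 ≈ 1.2360e-5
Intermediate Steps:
N(v, D) = 12 - 4*D - 4*v (N(v, D) = 12 - 4*(v*1 + D) = 12 - 4*(v + D) = 12 - 4*(D + v) = 12 + (-4*D - 4*v) = 12 - 4*D - 4*v)
a(p) = 1
X(j, O) = 1920 + 512*j (X(j, O) = (24 - 152)*(1 + (12 - 4*7 - 4*j)) = -128*(1 + (12 - 28 - 4*j)) = -128*(1 + (-16 - 4*j)) = -128*(-15 - 4*j) = 1920 + 512*j)
1/(-10102 + X(174, -185)) = 1/(-10102 + (1920 + 512*174)) = 1/(-10102 + (1920 + 89088)) = 1/(-10102 + 91008) = 1/80906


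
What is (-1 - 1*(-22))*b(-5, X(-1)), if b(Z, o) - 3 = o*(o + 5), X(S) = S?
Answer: -21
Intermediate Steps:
b(Z, o) = 3 + o*(5 + o) (b(Z, o) = 3 + o*(o + 5) = 3 + o*(5 + o))
(-1 - 1*(-22))*b(-5, X(-1)) = (-1 - 1*(-22))*(3 + (-1)² + 5*(-1)) = (-1 + 22)*(3 + 1 - 5) = 21*(-1) = -21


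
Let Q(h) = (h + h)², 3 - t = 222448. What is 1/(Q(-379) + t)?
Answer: 1/352119 ≈ 2.8399e-6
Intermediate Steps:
t = -222445 (t = 3 - 1*222448 = 3 - 222448 = -222445)
Q(h) = 4*h² (Q(h) = (2*h)² = 4*h²)
1/(Q(-379) + t) = 1/(4*(-379)² - 222445) = 1/(4*143641 - 222445) = 1/(574564 - 222445) = 1/352119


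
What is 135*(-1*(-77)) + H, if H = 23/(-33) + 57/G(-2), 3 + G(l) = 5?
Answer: 687905/66 ≈ 10423.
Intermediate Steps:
G(l) = 2 (G(l) = -3 + 5 = 2)
H = 1835/66 (H = 23/(-33) + 57/2 = 23*(-1/33) + 57*(½) = -23/33 + 57/2 = 1835/66 ≈ 27.803)
135*(-1*(-77)) + H = 135*(-1*(-77)) + 1835/66 = 135*77 + 1835/66 = 10395 + 1835/66 = 687905/66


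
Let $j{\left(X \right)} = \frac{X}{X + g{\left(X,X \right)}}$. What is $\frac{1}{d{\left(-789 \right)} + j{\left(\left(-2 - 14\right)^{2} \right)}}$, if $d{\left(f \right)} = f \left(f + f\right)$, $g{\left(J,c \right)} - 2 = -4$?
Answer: $\frac{127}{158120462} \approx 8.0318 \cdot 10^{-7}$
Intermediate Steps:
$g{\left(J,c \right)} = -2$ ($g{\left(J,c \right)} = 2 - 4 = -2$)
$d{\left(f \right)} = 2 f^{2}$ ($d{\left(f \right)} = f 2 f = 2 f^{2}$)
$j{\left(X \right)} = \frac{X}{-2 + X}$ ($j{\left(X \right)} = \frac{X}{X - 2} = \frac{X}{-2 + X}$)
$\frac{1}{d{\left(-789 \right)} + j{\left(\left(-2 - 14\right)^{2} \right)}} = \frac{1}{2 \left(-789\right)^{2} + \frac{\left(-2 - 14\right)^{2}}{-2 + \left(-2 - 14\right)^{2}}} = \frac{1}{2 \cdot 622521 + \frac{\left(-16\right)^{2}}{-2 + \left(-16\right)^{2}}} = \frac{1}{1245042 + \frac{256}{-2 + 256}} = \frac{1}{1245042 + \frac{256}{254}} = \frac{1}{1245042 + 256 \cdot \frac{1}{254}} = \frac{1}{1245042 + \frac{128}{127}} = \frac{1}{\frac{158120462}{127}} = \frac{127}{158120462}$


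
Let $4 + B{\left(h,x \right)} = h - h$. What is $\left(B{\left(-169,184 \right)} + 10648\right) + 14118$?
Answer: $24762$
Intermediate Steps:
$B{\left(h,x \right)} = -4$ ($B{\left(h,x \right)} = -4 + \left(h - h\right) = -4 + 0 = -4$)
$\left(B{\left(-169,184 \right)} + 10648\right) + 14118 = \left(-4 + 10648\right) + 14118 = 10644 + 14118 = 24762$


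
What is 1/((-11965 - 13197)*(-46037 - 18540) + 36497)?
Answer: 1/1624922971 ≈ 6.1541e-10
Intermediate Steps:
1/((-11965 - 13197)*(-46037 - 18540) + 36497) = 1/(-25162*(-64577) + 36497) = 1/(1624886474 + 36497) = 1/1624922971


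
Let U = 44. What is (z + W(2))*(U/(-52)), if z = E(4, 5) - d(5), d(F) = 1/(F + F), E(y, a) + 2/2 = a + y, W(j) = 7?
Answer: -1639/130 ≈ -12.608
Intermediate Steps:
E(y, a) = -1 + a + y (E(y, a) = -1 + (a + y) = -1 + a + y)
d(F) = 1/(2*F)
z = 79/10 (z = (-1 + 5 + 4) - 1/(2*5) = 8 - 1/(2*5) = 8 - 1*⅒ = 8 - ⅒ = 79/10 ≈ 7.9000)
(z + W(2))*(U/(-52)) = (79/10 + 7)*(44/(-52)) = 149*(44*(-1/52))/10 = (149/10)*(-11/13) = -1639/130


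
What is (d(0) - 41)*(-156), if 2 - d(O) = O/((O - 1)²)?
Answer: 6084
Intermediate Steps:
d(O) = 2 - O/(-1 + O)² (d(O) = 2 - O/((O - 1)²) = 2 - O/((-1 + O)²) = 2 - O/(-1 + O)²)
(d(0) - 41)*(-156) = ((2 - 1*0/(-1 + 0)²) - 41)*(-156) = ((2 - 1*0/(-1)²) - 41)*(-156) = ((2 - 1*0*1) - 41)*(-156) = ((2 + 0) - 41)*(-156) = (2 - 41)*(-156) = -39*(-156) = 6084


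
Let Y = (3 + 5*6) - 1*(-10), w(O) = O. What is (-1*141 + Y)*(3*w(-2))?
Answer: 588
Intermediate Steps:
Y = 43 (Y = (3 + 30) + 10 = 33 + 10 = 43)
(-1*141 + Y)*(3*w(-2)) = (-1*141 + 43)*(3*(-2)) = (-141 + 43)*(-6) = -98*(-6) = 588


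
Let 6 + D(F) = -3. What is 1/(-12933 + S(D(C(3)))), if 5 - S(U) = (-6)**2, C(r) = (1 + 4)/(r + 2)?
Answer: -1/12964 ≈ -7.7137e-5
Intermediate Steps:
C(r) = 5/(2 + r)
D(F) = -9 (D(F) = -6 - 3 = -9)
S(U) = -31 (S(U) = 5 - 1*(-6)**2 = 5 - 1*36 = 5 - 36 = -31)
1/(-12933 + S(D(C(3)))) = 1/(-12933 - 31) = 1/(-12964) = -1/12964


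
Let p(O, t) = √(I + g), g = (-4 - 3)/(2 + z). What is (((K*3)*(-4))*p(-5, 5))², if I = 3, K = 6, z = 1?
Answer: 3456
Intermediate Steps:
g = -7/3 (g = (-4 - 3)/(2 + 1) = -7/3 ≈ -2.3333)
p(O, t) = √6/3 (p(O, t) = √(3 - 7/3) = √(⅔) = √6/3)
(((K*3)*(-4))*p(-5, 5))² = (((6*3)*(-4))*(√6/3))² = ((18*(-4))*(√6/3))² = (-24*√6)² = 3456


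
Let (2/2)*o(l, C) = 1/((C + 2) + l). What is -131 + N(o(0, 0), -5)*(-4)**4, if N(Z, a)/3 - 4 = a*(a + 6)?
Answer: -899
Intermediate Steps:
o(l, C) = 1/(2 + C + l) (o(l, C) = 1/((C + 2) + l) = 1/((2 + C) + l) = 1/(2 + C + l))
N(Z, a) = 12 + 3*a*(6 + a) (N(Z, a) = 12 + 3*(a*(a + 6)) = 12 + 3*(a*(6 + a)) = 12 + 3*a*(6 + a))
-131 + N(o(0, 0), -5)*(-4)**4 = -131 + (12 + 3*(-5)**2 + 18*(-5))*(-4)**4 = -131 + (12 + 3*25 - 90)*256 = -131 + (12 + 75 - 90)*256 = -131 - 3*256 = -131 - 768 = -899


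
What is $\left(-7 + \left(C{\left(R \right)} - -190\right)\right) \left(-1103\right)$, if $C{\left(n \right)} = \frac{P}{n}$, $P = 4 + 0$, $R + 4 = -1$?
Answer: $- \frac{1004833}{5} \approx -2.0097 \cdot 10^{5}$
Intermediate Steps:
$R = -5$ ($R = -4 - 1 = -5$)
$P = 4$
$C{\left(n \right)} = \frac{4}{n}$
$\left(-7 + \left(C{\left(R \right)} - -190\right)\right) \left(-1103\right) = \left(-7 + \left(\frac{4}{-5} - -190\right)\right) \left(-1103\right) = \left(-7 + \left(4 \left(- \frac{1}{5}\right) + 190\right)\right) \left(-1103\right) = \left(-7 + \left(- \frac{4}{5} + 190\right)\right) \left(-1103\right) = \left(-7 + \frac{946}{5}\right) \left(-1103\right) = \frac{911}{5} \left(-1103\right) = - \frac{1004833}{5}$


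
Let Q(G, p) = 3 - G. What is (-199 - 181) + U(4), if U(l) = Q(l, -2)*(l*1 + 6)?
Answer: -390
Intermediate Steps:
U(l) = (3 - l)*(6 + l) (U(l) = (3 - l)*(l*1 + 6) = (3 - l)*(l + 6) = (3 - l)*(6 + l))
(-199 - 181) + U(4) = (-199 - 181) - (-3 + 4)*(6 + 4) = -380 - 1*1*10 = -380 - 10 = -390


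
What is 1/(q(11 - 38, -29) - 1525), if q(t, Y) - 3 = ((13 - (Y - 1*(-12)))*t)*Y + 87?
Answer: 1/22055 ≈ 4.5341e-5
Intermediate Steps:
q(t, Y) = 90 + Y*t*(1 - Y) (q(t, Y) = 3 + (((13 - (Y - 1*(-12)))*t)*Y + 87) = 3 + (((13 - (Y + 12))*t)*Y + 87) = 3 + (((13 - (12 + Y))*t)*Y + 87) = 3 + (((13 + (-12 - Y))*t)*Y + 87) = 3 + (((1 - Y)*t)*Y + 87) = 3 + ((t*(1 - Y))*Y + 87) = 3 + (Y*t*(1 - Y) + 87) = 3 + (87 + Y*t*(1 - Y)) = 90 + Y*t*(1 - Y))
1/(q(11 - 38, -29) - 1525) = 1/((90 - 29*(11 - 38) - 1*(11 - 38)*(-29)²) - 1525) = 1/((90 - 29*(-27) - 1*(-27)*841) - 1525) = 1/((90 + 783 + 22707) - 1525) = 1/(23580 - 1525) = 1/22055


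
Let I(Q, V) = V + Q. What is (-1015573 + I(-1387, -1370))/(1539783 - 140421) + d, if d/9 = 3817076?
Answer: 24036619465639/699681 ≈ 3.4354e+7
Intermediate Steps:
I(Q, V) = Q + V
d = 34353684 (d = 9*3817076 = 34353684)
(-1015573 + I(-1387, -1370))/(1539783 - 140421) + d = (-1015573 + (-1387 - 1370))/(1539783 - 140421) + 34353684 = (-1015573 - 2757)/1399362 + 34353684 = -1018330*1/1399362 + 34353684 = -509165/699681 + 34353684 = 24036619465639/699681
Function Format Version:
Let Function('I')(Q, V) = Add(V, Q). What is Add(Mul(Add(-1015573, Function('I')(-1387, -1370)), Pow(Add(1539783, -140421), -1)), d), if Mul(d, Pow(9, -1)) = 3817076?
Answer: Rational(24036619465639, 699681) ≈ 3.4354e+7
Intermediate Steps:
Function('I')(Q, V) = Add(Q, V)
d = 34353684 (d = Mul(9, 3817076) = 34353684)
Add(Mul(Add(-1015573, Function('I')(-1387, -1370)), Pow(Add(1539783, -140421), -1)), d) = Add(Mul(Add(-1015573, Add(-1387, -1370)), Pow(Add(1539783, -140421), -1)), 34353684) = Add(Mul(Add(-1015573, -2757), Pow(1399362, -1)), 34353684) = Add(Mul(-1018330, Rational(1, 1399362)), 34353684) = Add(Rational(-509165, 699681), 34353684) = Rational(24036619465639, 699681)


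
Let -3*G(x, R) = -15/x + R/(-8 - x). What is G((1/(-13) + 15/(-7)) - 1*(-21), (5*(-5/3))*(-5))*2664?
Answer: 8708139440/4164833 ≈ 2090.9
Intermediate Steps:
G(x, R) = 5/x - R/(3*(-8 - x)) (G(x, R) = -(-15/x + R/(-8 - x))/3 = 5/x - R/(3*(-8 - x)))
G((1/(-13) + 15/(-7)) - 1*(-21), (5*(-5/3))*(-5))*2664 = ((120 + 15*((1/(-13) + 15/(-7)) - 1*(-21)) + ((5*(-5/3))*(-5))*((1/(-13) + 15/(-7)) - 1*(-21)))/(3*((1/(-13) + 15/(-7)) - 1*(-21))*(8 + ((1/(-13) + 15/(-7)) - 1*(-21)))))*2664 = ((120 + 15*((1*(-1/13) + 15*(-1/7)) + 21) + ((5*(-5*1/3))*(-5))*((1*(-1/13) + 15*(-1/7)) + 21))/(3*((1*(-1/13) + 15*(-1/7)) + 21)*(8 + ((1*(-1/13) + 15*(-1/7)) + 21))))*2664 = ((120 + 15*((-1/13 - 15/7) + 21) + ((5*(-5/3))*(-5))*((-1/13 - 15/7) + 21))/(3*((-1/13 - 15/7) + 21)*(8 + ((-1/13 - 15/7) + 21))))*2664 = ((120 + 15*(-202/91 + 21) + (-25/3*(-5))*(-202/91 + 21))/(3*(-202/91 + 21)*(8 + (-202/91 + 21))))*2664 = ((120 + 15*(1709/91) + (125/3)*(1709/91))/(3*(1709/91)*(8 + 1709/91)))*2664 = ((1/3)*(91/1709)*(120 + 25635/91 + 213625/273)/(2437/91))*2664 = ((1/3)*(91/1709)*(91/2437)*(323290/273))*2664 = (29419390/37483497)*2664 = 8708139440/4164833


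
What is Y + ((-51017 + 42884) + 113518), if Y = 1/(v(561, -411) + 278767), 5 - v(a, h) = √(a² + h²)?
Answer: 1364970132293407/12952224057 + √53738/25904448114 ≈ 1.0539e+5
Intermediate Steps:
v(a, h) = 5 - √(a² + h²)
Y = 1/(278772 - 3*√53738) (Y = 1/((5 - √(561² + (-411)²)) + 278767) = 1/((5 - √(314721 + 168921)) + 278767) = 1/((5 - √483642) + 278767) = 1/((5 - 3*√53738) + 278767) = 1/(278772 - 3*√53738) ≈ 3.5961e-6)
Y + ((-51017 + 42884) + 113518) = (46462/12952224057 + √53738/25904448114) + ((-51017 + 42884) + 113518) = (46462/12952224057 + √53738/25904448114) + (-8133 + 113518) = (46462/12952224057 + √53738/25904448114) + 105385 = 1364970132293407/12952224057 + √53738/25904448114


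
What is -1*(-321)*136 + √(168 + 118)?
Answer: 43656 + √286 ≈ 43673.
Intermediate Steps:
-1*(-321)*136 + √(168 + 118) = 321*136 + √286 = 43656 + √286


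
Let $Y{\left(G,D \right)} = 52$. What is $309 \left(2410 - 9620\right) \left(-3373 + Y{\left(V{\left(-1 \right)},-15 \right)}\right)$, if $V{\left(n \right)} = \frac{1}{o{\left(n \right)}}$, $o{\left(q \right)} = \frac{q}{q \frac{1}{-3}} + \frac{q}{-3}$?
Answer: $7398822690$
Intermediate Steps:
$o{\left(q \right)} = -3 - \frac{q}{3}$ ($o{\left(q \right)} = \frac{q}{q \left(- \frac{1}{3}\right)} + q \left(- \frac{1}{3}\right) = \frac{q}{\left(- \frac{1}{3}\right) q} - \frac{q}{3} = q \left(- \frac{3}{q}\right) - \frac{q}{3} = -3 - \frac{q}{3}$)
$V{\left(n \right)} = \frac{1}{-3 - \frac{n}{3}}$
$309 \left(2410 - 9620\right) \left(-3373 + Y{\left(V{\left(-1 \right)},-15 \right)}\right) = 309 \left(2410 - 9620\right) \left(-3373 + 52\right) = 309 \left(\left(-7210\right) \left(-3321\right)\right) = 309 \cdot 23944410 = 7398822690$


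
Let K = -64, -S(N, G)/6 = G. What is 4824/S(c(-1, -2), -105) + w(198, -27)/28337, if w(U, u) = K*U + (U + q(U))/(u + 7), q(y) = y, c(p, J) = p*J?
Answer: 7150103/991795 ≈ 7.2093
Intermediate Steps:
c(p, J) = J*p
S(N, G) = -6*G
w(U, u) = -64*U + 2*U/(7 + u) (w(U, u) = -64*U + (U + U)/(u + 7) = -64*U + (2*U)/(7 + u) = -64*U + 2*U/(7 + u))
4824/S(c(-1, -2), -105) + w(198, -27)/28337 = 4824/((-6*(-105))) + (2*198*(-223 - 32*(-27))/(7 - 27))/28337 = 4824/630 + (2*198*(-223 + 864)/(-20))*(1/28337) = 4824*(1/630) + (2*198*(-1/20)*641)*(1/28337) = 268/35 - 63459/5*1/28337 = 268/35 - 63459/141685 = 7150103/991795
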